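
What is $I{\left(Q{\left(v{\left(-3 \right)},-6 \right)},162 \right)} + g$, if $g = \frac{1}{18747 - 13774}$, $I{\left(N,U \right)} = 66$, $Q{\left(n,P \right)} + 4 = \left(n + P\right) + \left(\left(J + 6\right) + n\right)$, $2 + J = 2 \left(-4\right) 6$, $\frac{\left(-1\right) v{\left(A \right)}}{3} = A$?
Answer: $\frac{328219}{4973} \approx 66.0$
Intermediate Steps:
$v{\left(A \right)} = - 3 A$
$J = -50$ ($J = -2 + 2 \left(-4\right) 6 = -2 - 48 = -50$)
$Q{\left(n,P \right)} = -48 + P + 2 n$ ($Q{\left(n,P \right)} = -4 + \left(\left(n + P\right) + \left(\left(-50 + 6\right) + n\right)\right) = -4 + \left(\left(P + n\right) + \left(-44 + n\right)\right) = -4 + \left(-44 + P + 2 n\right) = -48 + P + 2 n$)
$g = \frac{1}{4973} \approx 0.00020109$
$I{\left(Q{\left(v{\left(-3 \right)},-6 \right)},162 \right)} + g = 66 + \frac{1}{4973} = \frac{328219}{4973}$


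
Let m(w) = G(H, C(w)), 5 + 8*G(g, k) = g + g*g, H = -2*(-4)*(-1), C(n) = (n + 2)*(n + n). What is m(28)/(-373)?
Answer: -51/2984 ≈ -0.017091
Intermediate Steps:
C(n) = 2*n*(2 + n) (C(n) = (2 + n)*(2*n) = 2*n*(2 + n))
H = -8 (H = 8*(-1) = -8)
G(g, k) = -5/8 + g/8 + g²/8 (G(g, k) = -5/8 + (g + g*g)/8 = -5/8 + (g + g²)/8 = -5/8 + (g/8 + g²/8) = -5/8 + g/8 + g²/8)
m(w) = 51/8 (m(w) = -5/8 + (⅛)*(-8) + (⅛)*(-8)² = -5/8 - 1 + (⅛)*64 = -5/8 - 1 + 8 = 51/8)
m(28)/(-373) = (51/8)/(-373) = (51/8)*(-1/373) = -51/2984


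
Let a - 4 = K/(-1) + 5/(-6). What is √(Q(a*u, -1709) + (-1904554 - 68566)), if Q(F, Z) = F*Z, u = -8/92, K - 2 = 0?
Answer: I*√9393198873/69 ≈ 1404.6*I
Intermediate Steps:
K = 2 (K = 2 + 0 = 2)
u = -2/23 (u = -8*1/92 = -2/23 ≈ -0.086957)
a = 7/6 (a = 4 + (2/(-1) + 5/(-6)) = 4 + (2*(-1) + 5*(-⅙)) = 4 + (-2 - ⅚) = 4 - 17/6 = 7/6 ≈ 1.1667)
√(Q(a*u, -1709) + (-1904554 - 68566)) = √(((7/6)*(-2/23))*(-1709) + (-1904554 - 68566)) = √(-7/69*(-1709) - 1973120) = √(11963/69 - 1973120) = √(-136133317/69) = I*√9393198873/69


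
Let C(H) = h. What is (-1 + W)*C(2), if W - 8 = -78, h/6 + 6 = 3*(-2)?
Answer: 5112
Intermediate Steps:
h = -72 (h = -36 + 6*(3*(-2)) = -36 + 6*(-6) = -36 - 36 = -72)
C(H) = -72
W = -70 (W = 8 - 78 = -70)
(-1 + W)*C(2) = (-1 - 70)*(-72) = -71*(-72) = 5112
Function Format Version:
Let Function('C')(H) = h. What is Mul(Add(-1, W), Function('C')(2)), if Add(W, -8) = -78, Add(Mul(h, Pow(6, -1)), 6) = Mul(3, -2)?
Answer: 5112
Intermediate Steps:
h = -72 (h = Add(-36, Mul(6, Mul(3, -2))) = Add(-36, Mul(6, -6)) = Add(-36, -36) = -72)
Function('C')(H) = -72
W = -70 (W = Add(8, -78) = -70)
Mul(Add(-1, W), Function('C')(2)) = Mul(Add(-1, -70), -72) = Mul(-71, -72) = 5112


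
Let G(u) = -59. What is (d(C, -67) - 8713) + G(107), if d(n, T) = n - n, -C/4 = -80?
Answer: -8772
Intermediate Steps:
C = 320 (C = -4*(-80) = 320)
d(n, T) = 0
(d(C, -67) - 8713) + G(107) = (0 - 8713) - 59 = -8713 - 59 = -8772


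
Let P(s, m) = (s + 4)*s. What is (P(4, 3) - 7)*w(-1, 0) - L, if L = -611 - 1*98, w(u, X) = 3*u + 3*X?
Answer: 634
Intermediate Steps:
w(u, X) = 3*X + 3*u
P(s, m) = s*(4 + s) (P(s, m) = (4 + s)*s = s*(4 + s))
L = -709 (L = -611 - 98 = -709)
(P(4, 3) - 7)*w(-1, 0) - L = (4*(4 + 4) - 7)*(3*0 + 3*(-1)) - 1*(-709) = (4*8 - 7)*(0 - 3) + 709 = (32 - 7)*(-3) + 709 = 25*(-3) + 709 = -75 + 709 = 634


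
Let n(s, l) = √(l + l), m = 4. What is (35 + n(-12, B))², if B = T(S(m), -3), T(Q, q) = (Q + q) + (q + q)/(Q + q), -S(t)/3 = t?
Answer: (175 + I*√730)²/25 ≈ 1195.8 + 378.26*I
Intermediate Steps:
S(t) = -3*t
T(Q, q) = Q + q + 2*q/(Q + q) (T(Q, q) = (Q + q) + (2*q)/(Q + q) = (Q + q) + 2*q/(Q + q) = Q + q + 2*q/(Q + q))
B = -73/5 (B = ((-3*4)² + (-3)² + 2*(-3) + 2*(-3*4)*(-3))/(-3*4 - 3) = ((-12)² + 9 - 6 + 2*(-12)*(-3))/(-12 - 3) = (144 + 9 - 6 + 72)/(-15) = -1/15*219 = -73/5 ≈ -14.600)
n(s, l) = √2*√l (n(s, l) = √(2*l) = √2*√l)
(35 + n(-12, B))² = (35 + √2*√(-73/5))² = (35 + √2*(I*√365/5))² = (35 + I*√730/5)²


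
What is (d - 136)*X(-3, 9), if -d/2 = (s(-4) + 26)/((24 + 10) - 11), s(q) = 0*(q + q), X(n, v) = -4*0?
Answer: 0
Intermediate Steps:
X(n, v) = 0
s(q) = 0 (s(q) = 0*(2*q) = 0)
d = -52/23 (d = -2*(0 + 26)/((24 + 10) - 11) = -52/(34 - 11) = -52/23 ≈ -2.2609)
(d - 136)*X(-3, 9) = (-52/23 - 136)*0 = -3180/23*0 = 0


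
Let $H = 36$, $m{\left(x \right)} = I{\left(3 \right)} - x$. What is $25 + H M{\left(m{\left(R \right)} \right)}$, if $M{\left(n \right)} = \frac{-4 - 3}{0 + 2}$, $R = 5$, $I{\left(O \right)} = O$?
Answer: $-101$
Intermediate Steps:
$m{\left(x \right)} = 3 - x$
$M{\left(n \right)} = - \frac{7}{2}$
$25 + H M{\left(m{\left(R \right)} \right)} = 25 + 36 \left(- \frac{7}{2}\right) = 25 - 126 = -101$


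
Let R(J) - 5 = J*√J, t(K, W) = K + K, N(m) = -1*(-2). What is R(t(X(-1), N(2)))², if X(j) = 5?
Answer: 1025 + 100*√10 ≈ 1341.2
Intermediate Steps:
N(m) = 2
t(K, W) = 2*K
R(J) = 5 + J^(3/2) (R(J) = 5 + J*√J = 5 + J^(3/2))
R(t(X(-1), N(2)))² = (5 + (2*5)^(3/2))² = (5 + 10^(3/2))² = (5 + 10*√10)²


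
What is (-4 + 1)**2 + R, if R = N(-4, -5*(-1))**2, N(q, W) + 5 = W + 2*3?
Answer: 45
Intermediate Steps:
N(q, W) = 1 + W (N(q, W) = -5 + (W + 2*3) = -5 + (W + 6) = -5 + (6 + W) = 1 + W)
R = 36 (R = (1 - 5*(-1))**2 = (1 + 5)**2 = 6**2 = 36)
(-4 + 1)**2 + R = (-4 + 1)**2 + 36 = (-3)**2 + 36 = 9 + 36 = 45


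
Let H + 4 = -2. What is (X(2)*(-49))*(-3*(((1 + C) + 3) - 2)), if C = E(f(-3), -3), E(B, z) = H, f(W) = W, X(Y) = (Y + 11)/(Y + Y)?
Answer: -1911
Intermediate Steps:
H = -6 (H = -4 - 2 = -6)
X(Y) = (11 + Y)/(2*Y) (X(Y) = (11 + Y)/((2*Y)) = (11 + Y)*(1/(2*Y)) = (11 + Y)/(2*Y))
E(B, z) = -6
C = -6
(X(2)*(-49))*(-3*(((1 + C) + 3) - 2)) = (((½)*(11 + 2)/2)*(-49))*(-3*(((1 - 6) + 3) - 2)) = (((½)*(½)*13)*(-49))*(-3*((-5 + 3) - 2)) = ((13/4)*(-49))*(-3*(-2 - 2)) = -(-1911)*(-4)/4 = -637/4*12 = -1911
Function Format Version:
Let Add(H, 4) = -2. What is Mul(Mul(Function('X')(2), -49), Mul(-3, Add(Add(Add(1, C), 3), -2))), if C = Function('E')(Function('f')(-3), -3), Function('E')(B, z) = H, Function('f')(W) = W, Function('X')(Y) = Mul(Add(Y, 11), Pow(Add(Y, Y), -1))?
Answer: -1911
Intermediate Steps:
H = -6 (H = Add(-4, -2) = -6)
Function('X')(Y) = Mul(Rational(1, 2), Pow(Y, -1), Add(11, Y)) (Function('X')(Y) = Mul(Add(11, Y), Pow(Mul(2, Y), -1)) = Mul(Add(11, Y), Mul(Rational(1, 2), Pow(Y, -1))) = Mul(Rational(1, 2), Pow(Y, -1), Add(11, Y)))
Function('E')(B, z) = -6
C = -6
Mul(Mul(Function('X')(2), -49), Mul(-3, Add(Add(Add(1, C), 3), -2))) = Mul(Mul(Mul(Rational(1, 2), Pow(2, -1), Add(11, 2)), -49), Mul(-3, Add(Add(Add(1, -6), 3), -2))) = Mul(Mul(Mul(Rational(1, 2), Rational(1, 2), 13), -49), Mul(-3, Add(Add(-5, 3), -2))) = Mul(Mul(Rational(13, 4), -49), Mul(-3, Add(-2, -2))) = Mul(Rational(-637, 4), Mul(-3, -4)) = Mul(Rational(-637, 4), 12) = -1911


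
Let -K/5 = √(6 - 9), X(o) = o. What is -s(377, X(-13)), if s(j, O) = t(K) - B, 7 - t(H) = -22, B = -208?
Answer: -237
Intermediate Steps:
K = -5*I*√3 (K = -5*√(6 - 9) = -5*I*√3 ≈ -8.6602*I)
t(H) = 29 (t(H) = 7 - 1*(-22) = 7 + 22 = 29)
s(j, O) = 237 (s(j, O) = 29 - 1*(-208) = 29 + 208 = 237)
-s(377, X(-13)) = -1*237 = -237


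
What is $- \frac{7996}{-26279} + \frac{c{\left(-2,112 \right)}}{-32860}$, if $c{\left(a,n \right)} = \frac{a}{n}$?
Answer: $\frac{14713945639}{48357564640} \approx 0.30427$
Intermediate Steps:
$- \frac{7996}{-26279} + \frac{c{\left(-2,112 \right)}}{-32860} = - \frac{7996}{-26279} + \frac{\left(-2\right) \frac{1}{112}}{-32860} = \left(-7996\right) \left(- \frac{1}{26279}\right) + \left(-2\right) \frac{1}{112} \left(- \frac{1}{32860}\right) = \frac{7996}{26279} - - \frac{1}{1840160} = \frac{7996}{26279} + \frac{1}{1840160} = \frac{14713945639}{48357564640}$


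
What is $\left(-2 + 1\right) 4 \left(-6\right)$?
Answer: $24$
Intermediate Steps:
$\left(-2 + 1\right) 4 \left(-6\right) = \left(-1\right) \left(-24\right) = 24$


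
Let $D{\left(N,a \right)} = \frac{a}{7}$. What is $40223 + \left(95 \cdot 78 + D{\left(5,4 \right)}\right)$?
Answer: $\frac{333435}{7} \approx 47634.0$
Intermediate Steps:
$D{\left(N,a \right)} = \frac{a}{7}$ ($D{\left(N,a \right)} = a \frac{1}{7} = \frac{a}{7}$)
$40223 + \left(95 \cdot 78 + D{\left(5,4 \right)}\right) = 40223 + \left(95 \cdot 78 + \frac{1}{7} \cdot 4\right) = 40223 + \left(7410 + \frac{4}{7}\right) = 40223 + \frac{51874}{7} = \frac{333435}{7}$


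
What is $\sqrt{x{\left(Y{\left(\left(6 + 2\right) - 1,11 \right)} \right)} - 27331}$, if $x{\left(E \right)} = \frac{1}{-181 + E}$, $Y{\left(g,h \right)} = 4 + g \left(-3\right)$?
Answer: $\frac{i \sqrt{119053858}}{66} \approx 165.32 i$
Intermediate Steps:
$Y{\left(g,h \right)} = 4 - 3 g$
$\sqrt{x{\left(Y{\left(\left(6 + 2\right) - 1,11 \right)} \right)} - 27331} = \sqrt{\frac{1}{-181 + \left(4 - 3 \left(\left(6 + 2\right) - 1\right)\right)} - 27331} = \sqrt{\frac{1}{-181 + \left(4 - 3 \left(8 - 1\right)\right)} - 27331} = \sqrt{\frac{1}{-181 + \left(4 - 21\right)} - 27331} = \sqrt{\frac{1}{-181 - 17} - 27331} = \sqrt{\frac{1}{-198} - 27331} = \sqrt{- \frac{1}{198} - 27331} = \sqrt{- \frac{5411539}{198}} = \frac{i \sqrt{119053858}}{66}$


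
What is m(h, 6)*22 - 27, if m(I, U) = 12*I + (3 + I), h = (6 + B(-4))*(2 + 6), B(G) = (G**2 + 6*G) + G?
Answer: -13689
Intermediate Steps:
B(G) = G**2 + 7*G
h = -48 (h = (6 - 4*(7 - 4))*(2 + 6) = (6 - 4*3)*8 = (6 - 12)*8 = -6*8 = -48)
m(I, U) = 3 + 13*I
m(h, 6)*22 - 27 = (3 + 13*(-48))*22 - 27 = (3 - 624)*22 - 27 = -621*22 - 27 = -13662 - 27 = -13689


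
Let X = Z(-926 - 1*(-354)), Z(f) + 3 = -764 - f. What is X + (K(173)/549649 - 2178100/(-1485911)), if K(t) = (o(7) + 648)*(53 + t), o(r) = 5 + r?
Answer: -157843422599945/816729495239 ≈ -193.26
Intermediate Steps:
Z(f) = -767 - f (Z(f) = -3 + (-764 - f) = -767 - f)
K(t) = 34980 + 660*t (K(t) = ((5 + 7) + 648)*(53 + t) = (12 + 648)*(53 + t) = 660*(53 + t) = 34980 + 660*t)
X = -195 (X = -767 - (-926 - 1*(-354)) = -767 - (-926 + 354) = -767 - 1*(-572) = -767 + 572 = -195)
X + (K(173)/549649 - 2178100/(-1485911)) = -195 + ((34980 + 660*173)/549649 - 2178100/(-1485911)) = -195 + ((34980 + 114180)*(1/549649) - 2178100*(-1/1485911)) = -195 + (149160*(1/549649) + 2178100/1485911) = -195 + (149160/549649 + 2178100/1485911) = -195 + 1418828971660/816729495239 = -157843422599945/816729495239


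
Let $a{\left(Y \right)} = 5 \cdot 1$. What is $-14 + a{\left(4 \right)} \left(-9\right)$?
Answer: $-59$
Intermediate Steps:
$a{\left(Y \right)} = 5$
$-14 + a{\left(4 \right)} \left(-9\right) = -14 + 5 \left(-9\right) = -14 - 45 = -59$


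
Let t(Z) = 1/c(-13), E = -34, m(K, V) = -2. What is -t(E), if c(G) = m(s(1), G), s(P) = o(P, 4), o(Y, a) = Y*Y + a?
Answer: ½ ≈ 0.50000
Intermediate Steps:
o(Y, a) = a + Y² (o(Y, a) = Y² + a = a + Y²)
s(P) = 4 + P²
c(G) = -2
t(Z) = -½ (t(Z) = 1/(-2) = -½)
-t(E) = -1*(-½) = ½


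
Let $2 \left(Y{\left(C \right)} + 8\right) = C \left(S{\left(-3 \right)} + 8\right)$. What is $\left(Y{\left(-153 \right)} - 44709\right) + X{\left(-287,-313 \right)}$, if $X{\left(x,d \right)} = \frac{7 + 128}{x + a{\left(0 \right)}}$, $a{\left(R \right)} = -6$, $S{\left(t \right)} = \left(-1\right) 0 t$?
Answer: $- \frac{13281532}{293} \approx -45329.0$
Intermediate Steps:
$S{\left(t \right)} = 0$ ($S{\left(t \right)} = 0 t = 0$)
$Y{\left(C \right)} = -8 + 4 C$ ($Y{\left(C \right)} = -8 + \frac{C \left(0 + 8\right)}{2} = -8 + \frac{C 8}{2} = -8 + \frac{8 C}{2} = -8 + 4 C$)
$X{\left(x,d \right)} = \frac{135}{-6 + x}$ ($X{\left(x,d \right)} = \frac{7 + 128}{x - 6} = \frac{135}{-6 + x}$)
$\left(Y{\left(-153 \right)} - 44709\right) + X{\left(-287,-313 \right)} = \left(\left(-8 + 4 \left(-153\right)\right) - 44709\right) + \frac{135}{-6 - 287} = \left(\left(-8 - 612\right) - 44709\right) + \frac{135}{-293} = \left(-620 - 44709\right) + 135 \left(- \frac{1}{293}\right) = -45329 - \frac{135}{293} = - \frac{13281532}{293}$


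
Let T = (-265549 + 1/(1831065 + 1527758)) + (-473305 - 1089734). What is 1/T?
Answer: -3358823/6141903431923 ≈ -5.4687e-7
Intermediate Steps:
T = -6141903431923/3358823 (T = (-265549 + 1/3358823) - 1563039 = -891932088826/3358823 - 1563039 = -6141903431923/3358823 ≈ -1.8286e+6)
1/T = 1/(-6141903431923/3358823) = -3358823/6141903431923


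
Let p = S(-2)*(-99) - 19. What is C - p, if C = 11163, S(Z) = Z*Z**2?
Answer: 10390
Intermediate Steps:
S(Z) = Z**3
p = 773 (p = (-2)**3*(-99) - 19 = -8*(-99) - 19 = 792 - 19 = 773)
C - p = 11163 - 1*773 = 11163 - 773 = 10390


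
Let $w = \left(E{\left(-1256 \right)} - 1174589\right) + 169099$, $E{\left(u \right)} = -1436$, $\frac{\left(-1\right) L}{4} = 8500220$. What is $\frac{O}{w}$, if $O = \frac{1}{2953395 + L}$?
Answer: $\frac{1}{31262519881110} \approx 3.1987 \cdot 10^{-14}$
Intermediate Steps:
$L = -34000880$ ($L = \left(-4\right) 8500220 = -34000880$)
$O = - \frac{1}{31047485}$ ($O = \frac{1}{2953395 - 34000880} = \frac{1}{-31047485} = - \frac{1}{31047485} \approx -3.2209 \cdot 10^{-8}$)
$w = -1006926$ ($w = \left(-1436 - 1174589\right) + 169099 = -1176025 + 169099 = -1006926$)
$\frac{O}{w} = - \frac{1}{31047485 \left(-1006926\right)} = \left(- \frac{1}{31047485}\right) \left(- \frac{1}{1006926}\right) = \frac{1}{31262519881110}$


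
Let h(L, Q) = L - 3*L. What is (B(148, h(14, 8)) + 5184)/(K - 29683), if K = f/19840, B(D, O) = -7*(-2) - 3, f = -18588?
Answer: -25767200/147232327 ≈ -0.17501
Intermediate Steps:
h(L, Q) = -2*L
B(D, O) = 11 (B(D, O) = 14 - 3 = 11)
K = -4647/4960 (K = -18588/19840 = -18588*1/19840 = -4647/4960 ≈ -0.93690)
(B(148, h(14, 8)) + 5184)/(K - 29683) = (11 + 5184)/(-4647/4960 - 29683) = 5195/(-147232327/4960) = 5195*(-4960/147232327) = -25767200/147232327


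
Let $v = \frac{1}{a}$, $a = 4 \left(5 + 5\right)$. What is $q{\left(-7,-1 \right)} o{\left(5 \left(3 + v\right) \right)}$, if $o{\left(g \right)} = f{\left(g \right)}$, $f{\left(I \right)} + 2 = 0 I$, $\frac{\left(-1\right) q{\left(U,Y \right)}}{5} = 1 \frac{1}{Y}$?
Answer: $-10$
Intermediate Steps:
$q{\left(U,Y \right)} = - \frac{5}{Y}$ ($q{\left(U,Y \right)} = - 5 \cdot 1 \frac{1}{Y} = - \frac{5}{Y}$)
$a = 40$ ($a = 4 \cdot 10 = 40$)
$v = \frac{1}{40} \approx 0.025$
$f{\left(I \right)} = -2$ ($f{\left(I \right)} = -2 + 0 I = -2 + 0 = -2$)
$o{\left(g \right)} = -2$
$q{\left(-7,-1 \right)} o{\left(5 \left(3 + v\right) \right)} = - \frac{5}{-1} \left(-2\right) = \left(-5\right) \left(-1\right) \left(-2\right) = 5 \left(-2\right) = -10$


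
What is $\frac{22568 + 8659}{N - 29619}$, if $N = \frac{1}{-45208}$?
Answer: $- \frac{1411710216}{1339015753} \approx -1.0543$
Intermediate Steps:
$N = - \frac{1}{45208} \approx -2.212 \cdot 10^{-5}$
$\frac{22568 + 8659}{N - 29619} = \frac{22568 + 8659}{- \frac{1}{45208} - 29619} = \frac{31227}{- \frac{1339015753}{45208}} = 31227 \left(- \frac{45208}{1339015753}\right) = - \frac{1411710216}{1339015753}$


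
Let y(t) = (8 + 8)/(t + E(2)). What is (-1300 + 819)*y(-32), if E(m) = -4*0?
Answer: 481/2 ≈ 240.50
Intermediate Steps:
E(m) = 0
y(t) = 16/t (y(t) = (8 + 8)/(t + 0) = 16/t)
(-1300 + 819)*y(-32) = (-1300 + 819)*(16/(-32)) = -7696*(-1)/32 = -481*(-½) = 481/2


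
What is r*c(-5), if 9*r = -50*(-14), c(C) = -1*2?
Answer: -1400/9 ≈ -155.56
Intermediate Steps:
c(C) = -2
r = 700/9 (r = (-50*(-14))/9 = (⅑)*700 = 700/9 ≈ 77.778)
r*c(-5) = (700/9)*(-2) = -1400/9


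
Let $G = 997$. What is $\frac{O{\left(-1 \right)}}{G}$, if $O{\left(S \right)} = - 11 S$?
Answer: $\frac{11}{997} \approx 0.011033$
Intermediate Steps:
$\frac{O{\left(-1 \right)}}{G} = \frac{\left(-11\right) \left(-1\right)}{997} = 11 \cdot \frac{1}{997} = \frac{11}{997}$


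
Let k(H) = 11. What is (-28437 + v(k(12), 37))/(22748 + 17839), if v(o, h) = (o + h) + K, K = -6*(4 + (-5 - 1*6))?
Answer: -9449/13529 ≈ -0.69843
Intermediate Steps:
K = 42 (K = -6*(4 + (-5 - 6)) = -6*(4 - 11) = -6*(-7) = 42)
v(o, h) = 42 + h + o (v(o, h) = (o + h) + 42 = (h + o) + 42 = 42 + h + o)
(-28437 + v(k(12), 37))/(22748 + 17839) = (-28437 + (42 + 37 + 11))/(22748 + 17839) = (-28437 + 90)/40587 = -28347*1/40587 = -9449/13529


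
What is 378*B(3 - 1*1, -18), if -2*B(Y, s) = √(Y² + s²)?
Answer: -378*√82 ≈ -3422.9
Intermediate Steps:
B(Y, s) = -√(Y² + s²)/2
378*B(3 - 1*1, -18) = 378*(-√((3 - 1*1)² + (-18)²)/2) = 378*(-√((3 - 1)² + 324)/2) = 378*(-√(2² + 324)/2) = 378*(-√(4 + 324)/2) = 378*(-√82) = -378*√82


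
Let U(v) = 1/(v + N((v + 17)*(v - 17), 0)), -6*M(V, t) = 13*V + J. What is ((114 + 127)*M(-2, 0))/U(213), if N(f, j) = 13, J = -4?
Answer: 272330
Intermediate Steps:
M(V, t) = ⅔ - 13*V/6 (M(V, t) = -(13*V - 4)/6 = -(-4 + 13*V)/6 = ⅔ - 13*V/6)
U(v) = 1/(13 + v) (U(v) = 1/(v + 13) = 1/(13 + v))
((114 + 127)*M(-2, 0))/U(213) = ((114 + 127)*(⅔ - 13/6*(-2)))/(1/(13 + 213)) = (241*(⅔ + 13/3))/(1/226) = (241*5)/(1/226) = 1205*226 = 272330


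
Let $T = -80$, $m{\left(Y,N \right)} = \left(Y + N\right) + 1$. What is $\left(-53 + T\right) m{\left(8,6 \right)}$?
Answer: $-1995$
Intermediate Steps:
$m{\left(Y,N \right)} = 1 + N + Y$ ($m{\left(Y,N \right)} = \left(N + Y\right) + 1 = 1 + N + Y$)
$\left(-53 + T\right) m{\left(8,6 \right)} = \left(-53 - 80\right) \left(1 + 6 + 8\right) = \left(-133\right) 15 = -1995$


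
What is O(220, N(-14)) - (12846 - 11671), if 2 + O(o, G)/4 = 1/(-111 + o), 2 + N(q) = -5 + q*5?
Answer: -128943/109 ≈ -1183.0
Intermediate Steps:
N(q) = -7 + 5*q (N(q) = -2 + (-5 + q*5) = -2 + (-5 + 5*q) = -7 + 5*q)
O(o, G) = -8 + 4/(-111 + o)
O(220, N(-14)) - (12846 - 11671) = 4*(223 - 2*220)/(-111 + 220) - (12846 - 11671) = 4*(223 - 440)/109 - 1*1175 = 4*(1/109)*(-217) - 1175 = -868/109 - 1175 = -128943/109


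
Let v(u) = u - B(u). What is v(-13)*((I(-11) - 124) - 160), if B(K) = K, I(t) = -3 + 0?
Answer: 0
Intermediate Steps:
I(t) = -3
v(u) = 0 (v(u) = u - u = 0)
v(-13)*((I(-11) - 124) - 160) = 0*((-3 - 124) - 160) = 0*(-127 - 160) = 0*(-287) = 0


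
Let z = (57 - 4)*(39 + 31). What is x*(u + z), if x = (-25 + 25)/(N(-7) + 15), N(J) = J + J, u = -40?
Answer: 0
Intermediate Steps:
N(J) = 2*J
z = 3710 (z = 53*70 = 3710)
x = 0 (x = (-25 + 25)/(2*(-7) + 15) = 0/(-14 + 15) = 0/1 = 0*1 = 0)
x*(u + z) = 0*(-40 + 3710) = 0*3670 = 0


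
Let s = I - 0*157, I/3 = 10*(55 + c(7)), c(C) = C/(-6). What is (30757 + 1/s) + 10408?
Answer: 66481476/1615 ≈ 41165.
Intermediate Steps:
c(C) = -C/6 (c(C) = C*(-⅙) = -C/6)
I = 1615 (I = 3*(10*(55 - ⅙*7)) = 3*(10*(55 - 7/6)) = 3*(10*(323/6)) = 3*(1615/3) = 1615)
s = 1615 (s = 1615 - 0*157 = 1615 - 1*0 = 1615 + 0 = 1615)
(30757 + 1/s) + 10408 = (30757 + 1/1615) + 10408 = 49672556/1615 + 10408 = 66481476/1615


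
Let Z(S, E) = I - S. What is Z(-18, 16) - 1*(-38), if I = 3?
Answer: 59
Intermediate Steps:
Z(S, E) = 3 - S
Z(-18, 16) - 1*(-38) = (3 - 1*(-18)) - 1*(-38) = (3 + 18) + 38 = 21 + 38 = 59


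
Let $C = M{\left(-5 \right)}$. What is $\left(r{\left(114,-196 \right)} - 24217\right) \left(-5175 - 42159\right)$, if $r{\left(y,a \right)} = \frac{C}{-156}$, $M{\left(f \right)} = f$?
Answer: $\frac{29803434983}{26} \approx 1.1463 \cdot 10^{9}$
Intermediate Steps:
$C = -5$
$r{\left(y,a \right)} = \frac{5}{156}$ ($r{\left(y,a \right)} = - \frac{5}{-156} = \left(-5\right) \left(- \frac{1}{156}\right) = \frac{5}{156}$)
$\left(r{\left(114,-196 \right)} - 24217\right) \left(-5175 - 42159\right) = \left(\frac{5}{156} - 24217\right) \left(-5175 - 42159\right) = \left(- \frac{3777847}{156}\right) \left(-47334\right) = \frac{29803434983}{26}$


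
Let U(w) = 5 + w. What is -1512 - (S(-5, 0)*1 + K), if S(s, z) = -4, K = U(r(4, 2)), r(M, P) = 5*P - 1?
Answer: -1522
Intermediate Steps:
r(M, P) = -1 + 5*P
K = 14 (K = 5 + (-1 + 5*2) = 5 + (-1 + 10) = 5 + 9 = 14)
-1512 - (S(-5, 0)*1 + K) = -1512 - (-4*1 + 14) = -1512 - (-4 + 14) = -1512 - 1*10 = -1512 - 10 = -1522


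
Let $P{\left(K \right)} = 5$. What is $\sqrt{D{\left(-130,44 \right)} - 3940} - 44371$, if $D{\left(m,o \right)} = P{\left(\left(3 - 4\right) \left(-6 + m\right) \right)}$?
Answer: $-44371 + i \sqrt{3935} \approx -44371.0 + 62.73 i$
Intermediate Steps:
$D{\left(m,o \right)} = 5$
$\sqrt{D{\left(-130,44 \right)} - 3940} - 44371 = \sqrt{5 - 3940} - 44371 = \sqrt{-3935} - 44371 = i \sqrt{3935} - 44371 = -44371 + i \sqrt{3935}$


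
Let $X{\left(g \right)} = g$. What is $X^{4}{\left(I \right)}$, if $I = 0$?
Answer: $0$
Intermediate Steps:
$X^{4}{\left(I \right)} = 0^{4} = 0$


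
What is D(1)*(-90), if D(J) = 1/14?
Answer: -45/7 ≈ -6.4286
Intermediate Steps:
D(J) = 1/14
D(1)*(-90) = (1/14)*(-90) = -45/7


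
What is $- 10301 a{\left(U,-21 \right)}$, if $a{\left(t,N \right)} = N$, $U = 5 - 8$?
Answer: $216321$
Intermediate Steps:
$U = -3$ ($U = 5 - 8 = -3$)
$- 10301 a{\left(U,-21 \right)} = \left(-10301\right) \left(-21\right) = 216321$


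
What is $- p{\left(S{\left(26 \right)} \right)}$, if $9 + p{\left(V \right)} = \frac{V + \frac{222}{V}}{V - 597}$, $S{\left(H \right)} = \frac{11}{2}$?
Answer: $\frac{118126}{13013} \approx 9.0775$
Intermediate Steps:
$S{\left(H \right)} = \frac{11}{2}$ ($S{\left(H \right)} = 11 \cdot \frac{1}{2} = \frac{11}{2}$)
$p{\left(V \right)} = -9 + \frac{V + \frac{222}{V}}{-597 + V}$ ($p{\left(V \right)} = -9 + \frac{V + \frac{222}{V}}{V - 597} = -9 + \frac{V + \frac{222}{V}}{-597 + V}$)
$- p{\left(S{\left(26 \right)} \right)} = - \frac{222 - 8 \left(\frac{11}{2}\right)^{2} + 5373 \cdot \frac{11}{2}}{\frac{11}{2} \left(-597 + \frac{11}{2}\right)} = - \frac{2 \left(222 - 242 + \frac{59103}{2}\right)}{11 \left(- \frac{1183}{2}\right)} = - \frac{2 \left(-2\right) \left(222 - 242 + \frac{59103}{2}\right)}{11 \cdot 1183} = - \frac{2 \left(-2\right) 59063}{11 \cdot 1183 \cdot 2} = \left(-1\right) \left(- \frac{118126}{13013}\right) = \frac{118126}{13013}$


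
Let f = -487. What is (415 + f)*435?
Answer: -31320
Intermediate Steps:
(415 + f)*435 = (415 - 487)*435 = -72*435 = -31320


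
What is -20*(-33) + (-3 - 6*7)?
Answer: 615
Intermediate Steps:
-20*(-33) + (-3 - 6*7) = 660 + (-3 - 42) = 660 - 45 = 615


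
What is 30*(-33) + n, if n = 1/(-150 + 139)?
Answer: -10891/11 ≈ -990.09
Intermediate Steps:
n = -1/11 (n = 1/(-11) = -1/11 ≈ -0.090909)
30*(-33) + n = 30*(-33) - 1/11 = -990 - 1/11 = -10891/11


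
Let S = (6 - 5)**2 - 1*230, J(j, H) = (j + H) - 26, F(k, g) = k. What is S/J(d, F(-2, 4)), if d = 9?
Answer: 229/19 ≈ 12.053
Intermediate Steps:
J(j, H) = -26 + H + j (J(j, H) = (H + j) - 26 = -26 + H + j)
S = -229 (S = 1**2 - 230 = 1 - 230 = -229)
S/J(d, F(-2, 4)) = -229/(-26 - 2 + 9) = -229/(-19) = -229*(-1/19) = 229/19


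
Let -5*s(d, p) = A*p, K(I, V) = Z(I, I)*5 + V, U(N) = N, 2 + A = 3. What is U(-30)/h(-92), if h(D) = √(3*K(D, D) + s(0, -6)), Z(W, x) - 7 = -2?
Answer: 10*I*√555/111 ≈ 2.1224*I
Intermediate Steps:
A = 1 (A = -2 + 3 = 1)
Z(W, x) = 5 (Z(W, x) = 7 - 2 = 5)
K(I, V) = 25 + V (K(I, V) = 5*5 + V = 25 + V)
s(d, p) = -p/5
h(D) = √(381/5 + 3*D) (h(D) = √(3*(25 + D) - ⅕*(-6)) = √((75 + 3*D) + 6/5) = √(381/5 + 3*D))
U(-30)/h(-92) = -30*5/√(1905 + 75*(-92)) = -30*5/√(1905 - 6900) = -30*(-I*√555/333) = -(-10)*I*√555/111 = 10*I*√555/111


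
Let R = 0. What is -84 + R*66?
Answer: -84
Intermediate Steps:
-84 + R*66 = -84 + 0*66 = -84 + 0 = -84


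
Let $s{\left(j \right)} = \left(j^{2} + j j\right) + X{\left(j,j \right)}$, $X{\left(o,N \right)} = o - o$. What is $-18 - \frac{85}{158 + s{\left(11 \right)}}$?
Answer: $- \frac{1457}{80} \approx -18.212$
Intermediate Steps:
$X{\left(o,N \right)} = 0$
$s{\left(j \right)} = 2 j^{2}$ ($s{\left(j \right)} = \left(j^{2} + j j\right) + 0 = \left(j^{2} + j^{2}\right) + 0 = 2 j^{2} + 0 = 2 j^{2}$)
$-18 - \frac{85}{158 + s{\left(11 \right)}} = -18 - \frac{85}{158 + 2 \cdot 11^{2}} = -18 - \frac{85}{158 + 2 \cdot 121} = -18 - \frac{85}{158 + 242} = -18 - \frac{85}{400} = -18 - \frac{17}{80} = - \frac{1457}{80}$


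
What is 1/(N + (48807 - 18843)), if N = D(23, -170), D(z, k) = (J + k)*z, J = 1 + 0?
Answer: 1/26077 ≈ 3.8348e-5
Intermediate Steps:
J = 1
D(z, k) = z*(1 + k) (D(z, k) = (1 + k)*z = z*(1 + k))
N = -3887 (N = 23*(1 - 170) = 23*(-169) = -3887)
1/(N + (48807 - 18843)) = 1/(-3887 + (48807 - 18843)) = 1/(-3887 + 29964) = 1/26077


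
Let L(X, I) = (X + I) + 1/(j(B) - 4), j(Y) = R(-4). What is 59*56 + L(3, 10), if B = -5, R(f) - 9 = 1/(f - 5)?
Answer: 145957/44 ≈ 3317.2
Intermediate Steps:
R(f) = 9 + 1/(-5 + f) (R(f) = 9 + 1/(f - 5) = 9 + 1/(-5 + f))
j(Y) = 80/9 (j(Y) = (-44 + 9*(-4))/(-5 - 4) = (-44 - 36)/(-9) = -⅑*(-80) = 80/9)
L(X, I) = 9/44 + I + X (L(X, I) = (X + I) + 1/(80/9 - 4) = (I + X) + 1/(44/9) = (I + X) + 9/44 = 9/44 + I + X)
59*56 + L(3, 10) = 59*56 + (9/44 + 10 + 3) = 3304 + 581/44 = 145957/44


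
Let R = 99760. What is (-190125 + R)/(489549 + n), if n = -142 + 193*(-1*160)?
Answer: -90365/458527 ≈ -0.19708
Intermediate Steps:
n = -31022 (n = -142 + 193*(-160) = -142 - 30880 = -31022)
(-190125 + R)/(489549 + n) = (-190125 + 99760)/(489549 - 31022) = -90365/458527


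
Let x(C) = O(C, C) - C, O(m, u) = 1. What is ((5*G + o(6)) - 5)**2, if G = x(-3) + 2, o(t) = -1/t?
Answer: 22201/36 ≈ 616.69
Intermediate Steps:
x(C) = 1 - C
G = 6 (G = (1 - 1*(-3)) + 2 = (1 + 3) + 2 = 4 + 2 = 6)
((5*G + o(6)) - 5)**2 = ((5*6 - 1/6) - 5)**2 = ((30 - 1*1/6) - 5)**2 = ((30 - 1/6) - 5)**2 = (179/6 - 5)**2 = (149/6)**2 = 22201/36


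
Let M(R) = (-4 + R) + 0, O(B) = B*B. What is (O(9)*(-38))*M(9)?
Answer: -15390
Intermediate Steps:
O(B) = B²
M(R) = -4 + R
(O(9)*(-38))*M(9) = (9²*(-38))*(-4 + 9) = (81*(-38))*5 = -3078*5 = -15390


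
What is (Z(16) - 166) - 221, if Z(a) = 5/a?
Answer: -6187/16 ≈ -386.69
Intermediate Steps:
(Z(16) - 166) - 221 = (5/16 - 166) - 221 = -2651/16 - 221 = -6187/16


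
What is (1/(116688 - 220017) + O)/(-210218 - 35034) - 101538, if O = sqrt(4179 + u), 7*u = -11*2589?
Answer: -2573139839130503/25341643908 - 3*sqrt(602)/1716764 ≈ -1.0154e+5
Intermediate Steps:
u = -28479/7 (u = (-11*2589)/7 = (1/7)*(-28479) = -28479/7 ≈ -4068.4)
O = 3*sqrt(602)/7 (O = sqrt(4179 - 28479/7) = sqrt(774/7) = 3*sqrt(602)/7 ≈ 10.515)
(1/(116688 - 220017) + O)/(-210218 - 35034) - 101538 = (1/(116688 - 220017) + 3*sqrt(602)/7)/(-210218 - 35034) - 101538 = (1/(-103329) + 3*sqrt(602)/7)/(-245252) - 101538 = (-1/103329 + 3*sqrt(602)/7)*(-1/245252) - 101538 = (1/25341643908 - 3*sqrt(602)/1716764) - 101538 = -2573139839130503/25341643908 - 3*sqrt(602)/1716764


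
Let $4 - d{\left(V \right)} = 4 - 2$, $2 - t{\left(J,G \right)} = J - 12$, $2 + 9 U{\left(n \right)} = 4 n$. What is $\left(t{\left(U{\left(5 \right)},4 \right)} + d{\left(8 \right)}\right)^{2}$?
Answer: $196$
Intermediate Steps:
$U{\left(n \right)} = - \frac{2}{9} + \frac{4 n}{9}$
$t{\left(J,G \right)} = 14 - J$ ($t{\left(J,G \right)} = 2 - \left(J - 12\right) = 2 - \left(-12 + J\right) = 14 - J$)
$d{\left(V \right)} = 2$ ($d{\left(V \right)} = 4 - \left(4 - 2\right) = 4 - 2 = 2$)
$\left(t{\left(U{\left(5 \right)},4 \right)} + d{\left(8 \right)}\right)^{2} = \left(\left(14 - \left(- \frac{2}{9} + \frac{4}{9} \cdot 5\right)\right) + 2\right)^{2} = \left(\left(14 - \left(- \frac{2}{9} + \frac{20}{9}\right)\right) + 2\right)^{2} = \left(\left(14 - 2\right) + 2\right)^{2} = \left(12 + 2\right)^{2} = 14^{2} = 196$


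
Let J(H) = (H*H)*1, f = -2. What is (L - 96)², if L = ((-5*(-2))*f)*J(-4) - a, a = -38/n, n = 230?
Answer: 2286848041/13225 ≈ 1.7292e+5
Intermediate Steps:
a = -19/115 (a = -38/230 = -38*1/230 = -19/115 ≈ -0.16522)
J(H) = H² (J(H) = H²*1 = H²)
L = -36781/115 (L = (-5*(-2)*(-2))*(-4)² - 1*(-19/115) = (10*(-2))*16 + 19/115 = -20*16 + 19/115 = -320 + 19/115 = -36781/115 ≈ -319.83)
(L - 96)² = (-36781/115 - 96)² = (-47821/115)² = 2286848041/13225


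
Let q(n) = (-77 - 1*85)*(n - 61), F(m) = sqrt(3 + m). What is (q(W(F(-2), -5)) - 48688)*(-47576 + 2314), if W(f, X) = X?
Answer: 1719774952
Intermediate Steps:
q(n) = 9882 - 162*n (q(n) = (-77 - 85)*(-61 + n) = -162*(-61 + n) = 9882 - 162*n)
(q(W(F(-2), -5)) - 48688)*(-47576 + 2314) = ((9882 - 162*(-5)) - 48688)*(-47576 + 2314) = ((9882 + 810) - 48688)*(-45262) = (10692 - 48688)*(-45262) = -37996*(-45262) = 1719774952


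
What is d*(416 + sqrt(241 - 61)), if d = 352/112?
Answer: 9152/7 + 132*sqrt(5)/7 ≈ 1349.6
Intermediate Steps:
d = 22/7 (d = 352*(1/112) = 22/7 ≈ 3.1429)
d*(416 + sqrt(241 - 61)) = 22*(416 + sqrt(241 - 61))/7 = 22*(416 + sqrt(180))/7 = 22*(416 + 6*sqrt(5))/7 = 9152/7 + 132*sqrt(5)/7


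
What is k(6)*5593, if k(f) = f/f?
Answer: 5593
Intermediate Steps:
k(f) = 1
k(6)*5593 = 1*5593 = 5593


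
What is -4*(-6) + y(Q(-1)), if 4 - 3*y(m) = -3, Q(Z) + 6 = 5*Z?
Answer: 79/3 ≈ 26.333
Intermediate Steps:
Q(Z) = -6 + 5*Z
y(m) = 7/3 (y(m) = 4/3 - 1/3*(-3) = 4/3 + 1 = 7/3)
-4*(-6) + y(Q(-1)) = -4*(-6) + 7/3 = 24 + 7/3 = 79/3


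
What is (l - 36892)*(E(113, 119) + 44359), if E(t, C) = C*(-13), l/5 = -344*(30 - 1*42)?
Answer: -695780624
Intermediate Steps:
l = 20640 (l = 5*(-344*(30 - 1*42)) = 5*(-344*(30 - 42)) = 5*(-344*(-12)) = 5*4128 = 20640)
E(t, C) = -13*C
(l - 36892)*(E(113, 119) + 44359) = (20640 - 36892)*(-13*119 + 44359) = -16252*(-1547 + 44359) = -16252*42812 = -695780624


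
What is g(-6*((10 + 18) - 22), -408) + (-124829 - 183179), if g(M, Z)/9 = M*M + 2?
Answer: -296326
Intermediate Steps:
g(M, Z) = 18 + 9*M**2 (g(M, Z) = 9*(M*M + 2) = 9*(M**2 + 2) = 9*(2 + M**2) = 18 + 9*M**2)
g(-6*((10 + 18) - 22), -408) + (-124829 - 183179) = (18 + 9*(-6*((10 + 18) - 22))**2) + (-124829 - 183179) = (18 + 9*(-6*(28 - 22))**2) - 308008 = (18 + 9*(-6*6)**2) - 308008 = (18 + 9*(-36)**2) - 308008 = (18 + 9*1296) - 308008 = (18 + 11664) - 308008 = 11682 - 308008 = -296326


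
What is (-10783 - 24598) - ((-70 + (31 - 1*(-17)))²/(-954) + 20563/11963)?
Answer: -201903318236/5706351 ≈ -35382.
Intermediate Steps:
(-10783 - 24598) - ((-70 + (31 - 1*(-17)))²/(-954) + 20563/11963) = -35381 - ((-70 + (31 + 17))²*(-1/954) + 20563*(1/11963)) = -35381 - ((-70 + 48)²*(-1/954) + 20563/11963) = -35381 - ((-22)²*(-1/954) + 20563/11963) = -35381 - (484*(-1/954) + 20563/11963) = -35381 - (-242/477 + 20563/11963) = -35381 - 1*6913505/5706351 = -35381 - 6913505/5706351 = -201903318236/5706351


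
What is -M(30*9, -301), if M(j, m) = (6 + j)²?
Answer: -76176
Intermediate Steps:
-M(30*9, -301) = -(6 + 30*9)² = -(6 + 270)² = -1*276² = -1*76176 = -76176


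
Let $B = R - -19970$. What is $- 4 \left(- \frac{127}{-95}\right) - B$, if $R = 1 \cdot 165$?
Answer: $- \frac{1913333}{95} \approx -20140.0$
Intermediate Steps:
$R = 165$
$B = 20135$ ($B = 165 - -19970 = 165 + 19970 = 20135$)
$- 4 \left(- \frac{127}{-95}\right) - B = - 4 \left(- \frac{127}{-95}\right) - 20135 = - 4 \left(\left(-127\right) \left(- \frac{1}{95}\right)\right) - 20135 = \left(-4\right) \frac{127}{95} - 20135 = - \frac{508}{95} - 20135 = - \frac{1913333}{95}$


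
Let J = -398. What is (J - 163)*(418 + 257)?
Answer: -378675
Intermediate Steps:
(J - 163)*(418 + 257) = (-398 - 163)*(418 + 257) = -561*675 = -378675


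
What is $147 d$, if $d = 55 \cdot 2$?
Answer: $16170$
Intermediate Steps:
$d = 110$
$147 d = 147 \cdot 110 = 16170$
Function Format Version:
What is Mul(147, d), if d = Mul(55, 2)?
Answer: 16170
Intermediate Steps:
d = 110
Mul(147, d) = Mul(147, 110) = 16170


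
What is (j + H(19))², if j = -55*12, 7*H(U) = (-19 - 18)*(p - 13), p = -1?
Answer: 343396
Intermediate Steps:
H(U) = 74 (H(U) = ((-19 - 18)*(-1 - 13))/7 = (-37*(-14))/7 = (⅐)*518 = 74)
j = -660
(j + H(19))² = (-660 + 74)² = (-586)² = 343396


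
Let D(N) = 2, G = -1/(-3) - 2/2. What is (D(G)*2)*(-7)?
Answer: -28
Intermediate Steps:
G = -⅔ (G = -1*(-⅓) - 2*½ = ⅓ - 1 = -⅔ ≈ -0.66667)
(D(G)*2)*(-7) = (2*2)*(-7) = 4*(-7) = -28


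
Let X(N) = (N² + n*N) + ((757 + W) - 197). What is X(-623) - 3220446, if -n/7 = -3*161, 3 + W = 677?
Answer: -4937446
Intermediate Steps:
W = 674 (W = -3 + 677 = 674)
n = 3381 (n = -(-21)*161 = -7*(-483) = 3381)
X(N) = 1234 + N² + 3381*N (X(N) = (N² + 3381*N) + ((757 + 674) - 197) = (N² + 3381*N) + (1431 - 197) = (N² + 3381*N) + 1234 = 1234 + N² + 3381*N)
X(-623) - 3220446 = (1234 + (-623)² + 3381*(-623)) - 3220446 = (1234 + 388129 - 2106363) - 3220446 = -1717000 - 3220446 = -4937446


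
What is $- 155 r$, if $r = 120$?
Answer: $-18600$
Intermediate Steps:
$- 155 r = \left(-155\right) 120 = -18600$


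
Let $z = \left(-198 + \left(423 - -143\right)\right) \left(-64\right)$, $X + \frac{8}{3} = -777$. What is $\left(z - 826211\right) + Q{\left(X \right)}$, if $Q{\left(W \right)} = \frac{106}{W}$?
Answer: $- \frac{1987595975}{2339} \approx -8.4976 \cdot 10^{5}$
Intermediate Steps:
$X = - \frac{2339}{3}$ ($X = - \frac{8}{3} - 777 = - \frac{2339}{3} \approx -779.67$)
$z = -23552$ ($z = \left(-198 + \left(423 + 143\right)\right) \left(-64\right) = \left(-198 + 566\right) \left(-64\right) = 368 \left(-64\right) = -23552$)
$\left(z - 826211\right) + Q{\left(X \right)} = \left(-23552 - 826211\right) + \frac{106}{- \frac{2339}{3}} = -849763 + 106 \left(- \frac{3}{2339}\right) = -849763 - \frac{318}{2339} = - \frac{1987595975}{2339}$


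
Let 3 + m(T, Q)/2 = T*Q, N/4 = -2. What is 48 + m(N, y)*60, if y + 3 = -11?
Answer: 13128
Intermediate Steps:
y = -14 (y = -3 - 11 = -14)
N = -8 (N = 4*(-2) = -8)
m(T, Q) = -6 + 2*Q*T (m(T, Q) = -6 + 2*(T*Q) = -6 + 2*(Q*T) = -6 + 2*Q*T)
48 + m(N, y)*60 = 48 + (-6 + 2*(-14)*(-8))*60 = 48 + (-6 + 224)*60 = 48 + 218*60 = 48 + 13080 = 13128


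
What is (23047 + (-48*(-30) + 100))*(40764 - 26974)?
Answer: 339054730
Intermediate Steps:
(23047 + (-48*(-30) + 100))*(40764 - 26974) = (23047 + (1440 + 100))*13790 = (23047 + 1540)*13790 = 24587*13790 = 339054730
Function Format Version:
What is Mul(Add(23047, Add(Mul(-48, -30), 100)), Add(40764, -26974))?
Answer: 339054730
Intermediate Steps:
Mul(Add(23047, Add(Mul(-48, -30), 100)), Add(40764, -26974)) = Mul(Add(23047, Add(1440, 100)), 13790) = Mul(Add(23047, 1540), 13790) = Mul(24587, 13790) = 339054730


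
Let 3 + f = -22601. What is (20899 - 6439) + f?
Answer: -8144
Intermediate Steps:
f = -22604 (f = -3 - 22601 = -22604)
(20899 - 6439) + f = (20899 - 6439) - 22604 = 14460 - 22604 = -8144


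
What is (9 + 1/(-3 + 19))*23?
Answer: 3335/16 ≈ 208.44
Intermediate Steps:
(9 + 1/(-3 + 19))*23 = (9 + 1/16)*23 = (145/16)*23 = 3335/16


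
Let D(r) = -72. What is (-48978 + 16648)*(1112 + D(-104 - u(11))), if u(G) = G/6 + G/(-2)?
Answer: -33623200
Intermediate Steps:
u(G) = -G/3 (u(G) = G*(⅙) + G*(-½) = G/6 - G/2 = -G/3)
(-48978 + 16648)*(1112 + D(-104 - u(11))) = (-48978 + 16648)*(1112 - 72) = -32330*1040 = -33623200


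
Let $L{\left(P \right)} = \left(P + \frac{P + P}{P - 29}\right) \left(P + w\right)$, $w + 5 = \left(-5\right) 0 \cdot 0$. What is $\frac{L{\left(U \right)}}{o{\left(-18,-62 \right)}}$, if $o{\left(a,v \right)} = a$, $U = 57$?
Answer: $- \frac{1235}{7} \approx -176.43$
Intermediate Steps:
$w = -5$ ($w = -5 + \left(-5\right) 0 \cdot 0 = -5 + 0 \cdot 0 = -5 + 0 = -5$)
$L{\left(P \right)} = \left(-5 + P\right) \left(P + \frac{2 P}{-29 + P}\right)$ ($L{\left(P \right)} = \left(P + \frac{P + P}{P - 29}\right) \left(P - 5\right) = \left(P + \frac{2 P}{-29 + P}\right) \left(-5 + P\right) = \left(-5 + P\right) \left(P + \frac{2 P}{-29 + P}\right)$)
$\frac{L{\left(U \right)}}{o{\left(-18,-62 \right)}} = \frac{57 \frac{1}{-29 + 57} \left(135 + 57^{2} - 1824\right)}{-18} = \frac{57 \left(135 + 3249 - 1824\right)}{28} \left(- \frac{1}{18}\right) = 57 \cdot \frac{1}{28} \cdot 1560 \left(- \frac{1}{18}\right) = \frac{22230}{7} \left(- \frac{1}{18}\right) = - \frac{1235}{7}$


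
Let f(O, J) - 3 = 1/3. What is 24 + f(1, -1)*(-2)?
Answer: 52/3 ≈ 17.333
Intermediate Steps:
f(O, J) = 10/3 (f(O, J) = 3 + 1/3 = 3 + ⅓ = 10/3)
24 + f(1, -1)*(-2) = 24 + (10/3)*(-2) = 24 - 20/3 = 52/3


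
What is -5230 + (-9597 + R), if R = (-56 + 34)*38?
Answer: -15663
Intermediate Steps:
R = -836 (R = -22*38 = -836)
-5230 + (-9597 + R) = -5230 + (-9597 - 836) = -5230 - 10433 = -15663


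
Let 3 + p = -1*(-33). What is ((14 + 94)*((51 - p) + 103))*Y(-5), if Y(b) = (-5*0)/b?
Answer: 0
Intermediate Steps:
p = 30 (p = -3 - 1*(-33) = -3 + 33 = 30)
Y(b) = 0 (Y(b) = 0/b = 0)
((14 + 94)*((51 - p) + 103))*Y(-5) = ((14 + 94)*((51 - 1*30) + 103))*0 = (108*((51 - 30) + 103))*0 = (108*(21 + 103))*0 = (108*124)*0 = 13392*0 = 0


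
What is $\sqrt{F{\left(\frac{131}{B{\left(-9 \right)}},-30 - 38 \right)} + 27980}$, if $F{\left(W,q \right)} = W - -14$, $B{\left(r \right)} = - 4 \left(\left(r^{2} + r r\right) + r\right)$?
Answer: $\frac{\sqrt{291247349}}{102} \approx 167.31$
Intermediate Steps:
$B{\left(r \right)} = - 8 r^{2} - 4 r$ ($B{\left(r \right)} = - 4 \left(\left(r^{2} + r^{2}\right) + r\right) = - 4 \left(2 r^{2} + r\right) = - 4 \left(r + 2 r^{2}\right) = - 8 r^{2} - 4 r$)
$F{\left(W,q \right)} = 14 + W$ ($F{\left(W,q \right)} = W + 14 = 14 + W$)
$\sqrt{F{\left(\frac{131}{B{\left(-9 \right)}},-30 - 38 \right)} + 27980} = \sqrt{\left(14 + \frac{131}{\left(-4\right) \left(-9\right) \left(1 + 2 \left(-9\right)\right)}\right) + 27980} = \sqrt{\left(14 + \frac{131}{\left(-4\right) \left(-9\right) \left(1 - 18\right)}\right) + 27980} = \sqrt{\left(14 + \frac{131}{\left(-4\right) \left(-9\right) \left(-17\right)}\right) + 27980} = \sqrt{\left(14 + \frac{131}{-612}\right) + 27980} = \sqrt{\left(14 + 131 \left(- \frac{1}{612}\right)\right) + 27980} = \sqrt{\left(14 - \frac{131}{612}\right) + 27980} = \sqrt{\frac{8437}{612} + 27980} = \sqrt{\frac{17132197}{612}} = \frac{\sqrt{291247349}}{102}$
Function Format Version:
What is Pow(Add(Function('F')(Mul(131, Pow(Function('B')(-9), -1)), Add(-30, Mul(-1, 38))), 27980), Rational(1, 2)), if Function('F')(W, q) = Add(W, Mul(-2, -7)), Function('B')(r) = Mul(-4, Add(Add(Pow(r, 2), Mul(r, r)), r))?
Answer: Mul(Rational(1, 102), Pow(291247349, Rational(1, 2))) ≈ 167.31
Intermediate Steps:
Function('B')(r) = Add(Mul(-8, Pow(r, 2)), Mul(-4, r)) (Function('B')(r) = Mul(-4, Add(Add(Pow(r, 2), Pow(r, 2)), r)) = Mul(-4, Add(Mul(2, Pow(r, 2)), r)) = Mul(-4, Add(r, Mul(2, Pow(r, 2)))) = Add(Mul(-8, Pow(r, 2)), Mul(-4, r)))
Function('F')(W, q) = Add(14, W) (Function('F')(W, q) = Add(W, 14) = Add(14, W))
Pow(Add(Function('F')(Mul(131, Pow(Function('B')(-9), -1)), Add(-30, Mul(-1, 38))), 27980), Rational(1, 2)) = Pow(Add(Add(14, Mul(131, Pow(Mul(-4, -9, Add(1, Mul(2, -9))), -1))), 27980), Rational(1, 2)) = Pow(Add(Add(14, Mul(131, Pow(Mul(-4, -9, Add(1, -18)), -1))), 27980), Rational(1, 2)) = Pow(Add(Add(14, Mul(131, Pow(Mul(-4, -9, -17), -1))), 27980), Rational(1, 2)) = Pow(Add(Add(14, Mul(131, Pow(-612, -1))), 27980), Rational(1, 2)) = Pow(Add(Add(14, Mul(131, Rational(-1, 612))), 27980), Rational(1, 2)) = Pow(Add(Add(14, Rational(-131, 612)), 27980), Rational(1, 2)) = Pow(Add(Rational(8437, 612), 27980), Rational(1, 2)) = Pow(Rational(17132197, 612), Rational(1, 2)) = Mul(Rational(1, 102), Pow(291247349, Rational(1, 2)))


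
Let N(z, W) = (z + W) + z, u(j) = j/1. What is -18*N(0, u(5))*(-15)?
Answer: 1350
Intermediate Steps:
u(j) = j (u(j) = j*1 = j)
N(z, W) = W + 2*z (N(z, W) = (W + z) + z = W + 2*z)
-18*N(0, u(5))*(-15) = -18*(5 + 2*0)*(-15) = -18*(5 + 0)*(-15) = -18*5*(-15) = -90*(-15) = 1350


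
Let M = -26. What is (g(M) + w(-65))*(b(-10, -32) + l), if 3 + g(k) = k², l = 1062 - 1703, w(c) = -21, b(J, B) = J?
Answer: -424452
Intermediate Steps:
l = -641
g(k) = -3 + k²
(g(M) + w(-65))*(b(-10, -32) + l) = ((-3 + (-26)²) - 21)*(-10 - 641) = ((-3 + 676) - 21)*(-651) = (673 - 21)*(-651) = 652*(-651) = -424452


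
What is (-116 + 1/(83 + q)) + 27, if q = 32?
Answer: -10234/115 ≈ -88.991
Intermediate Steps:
(-116 + 1/(83 + q)) + 27 = (-116 + 1/(83 + 32)) + 27 = (-116 + 1/115) + 27 = -13339/115 + 27 = -10234/115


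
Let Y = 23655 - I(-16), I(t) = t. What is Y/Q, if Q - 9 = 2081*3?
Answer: 23671/6252 ≈ 3.7861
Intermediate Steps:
Q = 6252 (Q = 9 + 2081*3 = 9 + 6243 = 6252)
Y = 23671 (Y = 23655 - 1*(-16) = 23655 + 16 = 23671)
Y/Q = 23671/6252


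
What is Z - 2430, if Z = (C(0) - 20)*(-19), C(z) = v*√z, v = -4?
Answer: -2050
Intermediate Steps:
C(z) = -4*√z
Z = 380 (Z = (-4*√0 - 20)*(-19) = (-4*0 - 20)*(-19) = (0 - 20)*(-19) = -20*(-19) = 380)
Z - 2430 = 380 - 2430 = -2050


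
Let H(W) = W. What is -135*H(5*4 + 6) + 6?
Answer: -3504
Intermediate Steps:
-135*H(5*4 + 6) + 6 = -135*(5*4 + 6) + 6 = -135*(20 + 6) + 6 = -135*26 + 6 = -3510 + 6 = -3504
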